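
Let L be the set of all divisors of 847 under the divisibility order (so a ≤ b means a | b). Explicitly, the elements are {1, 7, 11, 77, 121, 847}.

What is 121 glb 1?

1

In the divisibility order, the meet is the greatest common divisor: gcd(121, 1) = 1.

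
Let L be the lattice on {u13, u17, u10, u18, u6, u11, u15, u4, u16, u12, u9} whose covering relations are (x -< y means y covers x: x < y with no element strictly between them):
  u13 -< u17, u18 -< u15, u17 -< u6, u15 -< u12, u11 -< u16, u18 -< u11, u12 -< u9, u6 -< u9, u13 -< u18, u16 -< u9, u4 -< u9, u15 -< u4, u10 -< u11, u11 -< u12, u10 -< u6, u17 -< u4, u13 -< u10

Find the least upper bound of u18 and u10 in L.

u11

Common upper bounds of {u18, u10}: u11, u12, u16, u9.
The least among these is u11.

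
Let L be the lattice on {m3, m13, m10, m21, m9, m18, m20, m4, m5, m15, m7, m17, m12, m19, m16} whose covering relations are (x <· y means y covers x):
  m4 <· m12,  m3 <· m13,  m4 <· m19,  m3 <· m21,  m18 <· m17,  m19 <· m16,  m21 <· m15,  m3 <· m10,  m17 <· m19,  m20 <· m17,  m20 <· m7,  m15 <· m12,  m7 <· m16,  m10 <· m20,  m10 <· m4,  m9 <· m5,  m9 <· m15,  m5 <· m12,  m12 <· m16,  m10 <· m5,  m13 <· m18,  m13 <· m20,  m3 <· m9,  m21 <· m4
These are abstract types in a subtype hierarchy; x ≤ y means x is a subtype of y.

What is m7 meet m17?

Common lower bounds of {m7, m17}: m10, m13, m20, m3.
The greatest among these is m20.

m20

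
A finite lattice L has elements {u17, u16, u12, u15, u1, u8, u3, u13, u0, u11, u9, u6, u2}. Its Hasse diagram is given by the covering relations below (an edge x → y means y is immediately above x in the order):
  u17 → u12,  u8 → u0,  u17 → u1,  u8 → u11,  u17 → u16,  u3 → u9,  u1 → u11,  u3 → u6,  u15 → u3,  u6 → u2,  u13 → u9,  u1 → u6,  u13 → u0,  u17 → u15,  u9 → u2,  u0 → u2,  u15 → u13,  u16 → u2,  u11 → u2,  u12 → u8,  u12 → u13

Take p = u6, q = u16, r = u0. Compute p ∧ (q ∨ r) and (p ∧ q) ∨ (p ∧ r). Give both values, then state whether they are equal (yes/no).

q ∨ r = u2, so p ∧ (q ∨ r) = u6 ∧ u2 = u6.
p ∧ q = u17 and p ∧ r = u15, so (p ∧ q) ∨ (p ∧ r) = u17 ∨ u15 = u15.
Equal: no.

u6; u15; no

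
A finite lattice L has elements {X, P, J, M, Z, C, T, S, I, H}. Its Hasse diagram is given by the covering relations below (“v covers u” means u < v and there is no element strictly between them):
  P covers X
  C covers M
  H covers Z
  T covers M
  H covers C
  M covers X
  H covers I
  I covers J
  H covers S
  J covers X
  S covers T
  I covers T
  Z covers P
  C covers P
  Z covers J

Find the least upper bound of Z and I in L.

H

Common upper bounds of {Z, I}: H.
The least among these is H.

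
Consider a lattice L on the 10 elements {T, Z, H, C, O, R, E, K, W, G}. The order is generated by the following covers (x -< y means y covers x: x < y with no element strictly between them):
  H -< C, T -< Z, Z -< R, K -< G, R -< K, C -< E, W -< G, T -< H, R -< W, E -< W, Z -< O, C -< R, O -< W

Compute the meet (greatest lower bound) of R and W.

Common lower bounds of {R, W}: C, H, R, T, Z.
The greatest among these is R.

R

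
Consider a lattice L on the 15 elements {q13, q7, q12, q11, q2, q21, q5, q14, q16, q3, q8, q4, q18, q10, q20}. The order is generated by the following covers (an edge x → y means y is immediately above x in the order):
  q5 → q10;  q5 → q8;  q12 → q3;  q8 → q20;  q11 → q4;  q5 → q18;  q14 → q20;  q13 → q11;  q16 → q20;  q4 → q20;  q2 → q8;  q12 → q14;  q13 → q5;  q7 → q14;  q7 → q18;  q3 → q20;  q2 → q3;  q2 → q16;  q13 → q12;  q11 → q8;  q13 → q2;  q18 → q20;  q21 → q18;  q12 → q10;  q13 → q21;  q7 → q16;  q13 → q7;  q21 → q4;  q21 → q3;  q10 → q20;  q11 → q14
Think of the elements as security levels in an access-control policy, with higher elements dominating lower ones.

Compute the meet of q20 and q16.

Common lower bounds of {q20, q16}: q13, q16, q2, q7.
The greatest among these is q16.

q16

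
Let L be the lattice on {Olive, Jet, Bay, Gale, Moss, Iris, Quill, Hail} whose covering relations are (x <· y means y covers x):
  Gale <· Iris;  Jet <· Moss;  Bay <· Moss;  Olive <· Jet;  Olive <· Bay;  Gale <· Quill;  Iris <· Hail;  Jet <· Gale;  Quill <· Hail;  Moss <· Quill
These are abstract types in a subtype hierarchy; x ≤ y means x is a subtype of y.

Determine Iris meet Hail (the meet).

Iris

Common lower bounds of {Iris, Hail}: Gale, Iris, Jet, Olive.
The greatest among these is Iris.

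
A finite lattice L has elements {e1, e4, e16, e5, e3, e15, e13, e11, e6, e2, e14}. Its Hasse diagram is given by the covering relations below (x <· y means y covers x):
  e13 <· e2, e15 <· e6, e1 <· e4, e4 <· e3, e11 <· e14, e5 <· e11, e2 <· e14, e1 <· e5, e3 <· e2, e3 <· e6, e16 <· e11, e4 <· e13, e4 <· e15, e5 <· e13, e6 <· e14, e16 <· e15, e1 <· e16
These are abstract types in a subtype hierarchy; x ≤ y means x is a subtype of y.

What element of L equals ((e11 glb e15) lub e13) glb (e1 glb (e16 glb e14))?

e1

e11 ∧ e15 = e16
e16 ∨ e13 = e14
e16 ∧ e14 = e16
e1 ∧ e16 = e1
e14 ∧ e1 = e1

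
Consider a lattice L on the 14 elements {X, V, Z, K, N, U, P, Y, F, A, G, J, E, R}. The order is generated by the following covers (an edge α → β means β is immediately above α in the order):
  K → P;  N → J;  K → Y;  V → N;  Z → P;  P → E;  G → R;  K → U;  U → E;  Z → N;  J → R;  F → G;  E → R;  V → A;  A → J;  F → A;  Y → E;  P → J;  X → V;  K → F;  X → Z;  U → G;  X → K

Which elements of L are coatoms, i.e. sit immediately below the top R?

The coatoms are exactly the elements covered by R: E, G, J.

E, G, J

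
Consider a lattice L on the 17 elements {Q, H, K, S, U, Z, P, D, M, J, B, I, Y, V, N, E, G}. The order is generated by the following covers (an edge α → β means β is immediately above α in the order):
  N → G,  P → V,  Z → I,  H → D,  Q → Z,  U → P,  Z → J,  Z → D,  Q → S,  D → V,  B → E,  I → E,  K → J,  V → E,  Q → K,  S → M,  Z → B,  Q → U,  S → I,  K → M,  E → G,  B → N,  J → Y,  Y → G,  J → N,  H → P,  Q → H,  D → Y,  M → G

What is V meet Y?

D

Common lower bounds of {V, Y}: D, H, Q, Z.
The greatest among these is D.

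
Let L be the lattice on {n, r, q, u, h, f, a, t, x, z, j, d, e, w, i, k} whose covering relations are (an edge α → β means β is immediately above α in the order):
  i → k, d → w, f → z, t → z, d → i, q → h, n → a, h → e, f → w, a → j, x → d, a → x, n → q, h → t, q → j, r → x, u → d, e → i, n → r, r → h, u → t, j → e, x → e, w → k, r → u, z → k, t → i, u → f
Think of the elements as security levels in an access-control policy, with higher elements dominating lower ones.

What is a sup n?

a

Common upper bounds of {a, n}: a, d, e, i, j, k, w, x.
The least among these is a.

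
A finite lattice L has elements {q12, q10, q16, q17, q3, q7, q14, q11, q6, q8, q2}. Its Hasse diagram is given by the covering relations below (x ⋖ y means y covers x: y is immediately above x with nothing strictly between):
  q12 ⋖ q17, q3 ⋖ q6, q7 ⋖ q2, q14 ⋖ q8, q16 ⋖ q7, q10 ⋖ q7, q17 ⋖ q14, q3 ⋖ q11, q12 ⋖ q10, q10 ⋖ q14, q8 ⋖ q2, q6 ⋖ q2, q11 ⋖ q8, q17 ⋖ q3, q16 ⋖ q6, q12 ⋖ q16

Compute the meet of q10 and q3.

q12

Common lower bounds of {q10, q3}: q12.
The greatest among these is q12.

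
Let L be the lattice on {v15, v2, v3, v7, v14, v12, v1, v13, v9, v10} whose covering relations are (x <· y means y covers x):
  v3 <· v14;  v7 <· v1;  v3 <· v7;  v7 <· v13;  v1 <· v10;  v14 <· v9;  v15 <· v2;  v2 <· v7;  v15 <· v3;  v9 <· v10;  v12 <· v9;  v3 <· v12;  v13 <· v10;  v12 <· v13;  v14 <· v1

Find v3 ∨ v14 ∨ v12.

Common upper bounds of {v3, v14, v12}: v10, v9.
The least among these is v9.

v9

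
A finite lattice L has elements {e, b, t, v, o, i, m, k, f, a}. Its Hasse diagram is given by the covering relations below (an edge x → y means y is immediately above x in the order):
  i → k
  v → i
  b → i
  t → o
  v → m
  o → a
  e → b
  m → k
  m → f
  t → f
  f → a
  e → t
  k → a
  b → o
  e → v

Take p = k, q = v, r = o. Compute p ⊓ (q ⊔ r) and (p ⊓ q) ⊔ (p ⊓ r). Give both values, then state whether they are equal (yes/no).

q ⊔ r = a, so p ⊓ (q ⊔ r) = k ⊓ a = k.
p ⊓ q = v and p ⊓ r = b, so (p ⊓ q) ⊔ (p ⊓ r) = v ⊔ b = i.
Equal: no.

k; i; no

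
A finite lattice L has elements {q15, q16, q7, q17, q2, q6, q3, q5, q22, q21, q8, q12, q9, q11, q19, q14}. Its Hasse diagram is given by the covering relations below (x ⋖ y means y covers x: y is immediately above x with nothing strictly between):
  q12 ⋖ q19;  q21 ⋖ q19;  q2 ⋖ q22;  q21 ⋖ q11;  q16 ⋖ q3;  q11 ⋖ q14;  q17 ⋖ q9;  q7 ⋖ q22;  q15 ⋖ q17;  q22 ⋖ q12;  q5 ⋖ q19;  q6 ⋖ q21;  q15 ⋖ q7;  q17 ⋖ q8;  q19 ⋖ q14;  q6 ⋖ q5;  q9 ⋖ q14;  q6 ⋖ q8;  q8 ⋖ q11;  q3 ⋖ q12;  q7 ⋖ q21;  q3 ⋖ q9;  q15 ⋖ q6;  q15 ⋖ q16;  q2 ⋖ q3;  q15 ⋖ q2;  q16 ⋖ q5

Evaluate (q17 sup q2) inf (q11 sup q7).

q17

q17 ∨ q2 = q9
q11 ∨ q7 = q11
q9 ∧ q11 = q17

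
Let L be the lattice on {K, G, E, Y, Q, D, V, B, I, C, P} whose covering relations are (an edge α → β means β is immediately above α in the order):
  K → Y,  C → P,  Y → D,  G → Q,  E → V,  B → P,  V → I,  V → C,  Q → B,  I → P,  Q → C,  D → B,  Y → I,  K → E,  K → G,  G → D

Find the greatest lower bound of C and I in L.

V

Common lower bounds of {C, I}: E, K, V.
The greatest among these is V.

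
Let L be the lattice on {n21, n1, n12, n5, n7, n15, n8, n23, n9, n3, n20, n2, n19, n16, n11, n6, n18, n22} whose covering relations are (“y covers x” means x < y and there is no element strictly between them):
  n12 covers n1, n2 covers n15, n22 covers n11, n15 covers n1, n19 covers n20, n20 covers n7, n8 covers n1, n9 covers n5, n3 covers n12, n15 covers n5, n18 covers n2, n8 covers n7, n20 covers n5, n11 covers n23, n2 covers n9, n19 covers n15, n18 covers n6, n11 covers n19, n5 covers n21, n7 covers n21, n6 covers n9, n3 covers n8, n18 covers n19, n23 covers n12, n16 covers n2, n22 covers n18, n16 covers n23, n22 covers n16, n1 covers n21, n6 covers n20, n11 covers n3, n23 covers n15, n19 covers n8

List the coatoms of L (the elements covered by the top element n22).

The coatoms are exactly the elements covered by n22: n11, n16, n18.

n11, n16, n18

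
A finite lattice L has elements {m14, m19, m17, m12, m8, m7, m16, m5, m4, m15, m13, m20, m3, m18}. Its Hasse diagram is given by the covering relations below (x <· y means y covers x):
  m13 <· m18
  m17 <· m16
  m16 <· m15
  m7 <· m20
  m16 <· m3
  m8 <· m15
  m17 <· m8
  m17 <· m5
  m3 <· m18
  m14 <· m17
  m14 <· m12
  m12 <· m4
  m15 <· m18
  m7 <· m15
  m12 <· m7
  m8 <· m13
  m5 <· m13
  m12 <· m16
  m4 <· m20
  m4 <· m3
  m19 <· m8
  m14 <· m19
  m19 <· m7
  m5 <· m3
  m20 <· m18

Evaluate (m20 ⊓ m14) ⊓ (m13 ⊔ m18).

m14

m20 ∧ m14 = m14
m13 ∨ m18 = m18
m14 ∧ m18 = m14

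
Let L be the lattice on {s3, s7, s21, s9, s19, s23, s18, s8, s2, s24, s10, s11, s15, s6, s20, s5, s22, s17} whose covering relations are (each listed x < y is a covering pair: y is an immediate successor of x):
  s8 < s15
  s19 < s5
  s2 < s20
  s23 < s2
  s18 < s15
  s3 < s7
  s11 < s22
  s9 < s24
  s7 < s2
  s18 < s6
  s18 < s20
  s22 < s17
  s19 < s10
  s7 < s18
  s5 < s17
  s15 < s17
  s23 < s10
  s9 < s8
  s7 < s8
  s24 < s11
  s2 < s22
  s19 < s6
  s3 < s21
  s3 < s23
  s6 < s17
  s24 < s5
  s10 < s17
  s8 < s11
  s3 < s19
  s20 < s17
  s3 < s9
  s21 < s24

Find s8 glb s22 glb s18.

s7

Common lower bounds of {s8, s22, s18}: s3, s7.
The greatest among these is s7.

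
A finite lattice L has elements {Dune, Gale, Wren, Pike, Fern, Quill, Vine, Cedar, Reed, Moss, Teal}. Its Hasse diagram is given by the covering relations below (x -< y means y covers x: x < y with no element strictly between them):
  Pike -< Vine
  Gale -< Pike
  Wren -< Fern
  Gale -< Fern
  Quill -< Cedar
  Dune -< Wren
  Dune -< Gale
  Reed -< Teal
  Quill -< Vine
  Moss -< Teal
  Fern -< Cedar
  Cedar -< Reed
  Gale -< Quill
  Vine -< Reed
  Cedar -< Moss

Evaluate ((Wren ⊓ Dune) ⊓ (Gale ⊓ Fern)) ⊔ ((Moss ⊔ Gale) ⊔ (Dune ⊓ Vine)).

Wren ∧ Dune = Dune
Gale ∧ Fern = Gale
Dune ∧ Gale = Dune
Moss ∨ Gale = Moss
Dune ∧ Vine = Dune
Moss ∨ Dune = Moss
Dune ∨ Moss = Moss

Moss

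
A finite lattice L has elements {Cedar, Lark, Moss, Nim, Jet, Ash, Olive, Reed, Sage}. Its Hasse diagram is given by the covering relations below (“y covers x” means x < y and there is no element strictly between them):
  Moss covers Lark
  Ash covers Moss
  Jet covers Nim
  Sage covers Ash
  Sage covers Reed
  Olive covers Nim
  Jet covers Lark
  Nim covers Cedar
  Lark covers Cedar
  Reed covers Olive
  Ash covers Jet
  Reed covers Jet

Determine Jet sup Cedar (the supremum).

Jet

Common upper bounds of {Jet, Cedar}: Ash, Jet, Reed, Sage.
The least among these is Jet.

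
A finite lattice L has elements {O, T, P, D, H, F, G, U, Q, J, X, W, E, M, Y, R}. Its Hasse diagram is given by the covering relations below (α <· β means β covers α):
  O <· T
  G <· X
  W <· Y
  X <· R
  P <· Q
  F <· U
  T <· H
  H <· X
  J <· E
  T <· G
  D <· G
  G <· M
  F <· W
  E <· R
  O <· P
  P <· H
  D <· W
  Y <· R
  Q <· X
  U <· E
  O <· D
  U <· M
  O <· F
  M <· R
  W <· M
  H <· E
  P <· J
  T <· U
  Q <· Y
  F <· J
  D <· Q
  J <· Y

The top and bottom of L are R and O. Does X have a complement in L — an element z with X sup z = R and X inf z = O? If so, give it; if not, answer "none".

F

Need z with X ∨ z = R and X ∧ z = O.
Checking each element gives: F.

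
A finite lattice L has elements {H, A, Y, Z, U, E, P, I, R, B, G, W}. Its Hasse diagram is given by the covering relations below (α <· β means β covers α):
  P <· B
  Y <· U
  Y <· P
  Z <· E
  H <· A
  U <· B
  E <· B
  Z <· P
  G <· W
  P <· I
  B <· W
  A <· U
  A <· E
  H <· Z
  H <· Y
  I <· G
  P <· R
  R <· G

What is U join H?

U

Common upper bounds of {U, H}: B, U, W.
The least among these is U.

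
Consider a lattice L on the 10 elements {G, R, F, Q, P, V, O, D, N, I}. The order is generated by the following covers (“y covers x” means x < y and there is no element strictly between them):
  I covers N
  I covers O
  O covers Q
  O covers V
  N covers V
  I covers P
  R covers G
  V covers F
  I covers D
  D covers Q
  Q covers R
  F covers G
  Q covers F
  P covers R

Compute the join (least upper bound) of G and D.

D

Common upper bounds of {G, D}: D, I.
The least among these is D.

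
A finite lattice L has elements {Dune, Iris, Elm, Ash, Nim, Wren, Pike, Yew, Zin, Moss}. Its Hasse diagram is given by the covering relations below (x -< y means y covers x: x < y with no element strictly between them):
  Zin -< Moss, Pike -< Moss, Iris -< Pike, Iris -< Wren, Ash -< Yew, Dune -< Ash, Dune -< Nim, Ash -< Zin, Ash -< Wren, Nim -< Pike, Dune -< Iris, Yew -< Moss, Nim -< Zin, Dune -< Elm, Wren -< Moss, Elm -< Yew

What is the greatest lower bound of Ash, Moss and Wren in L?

Common lower bounds of {Ash, Moss, Wren}: Ash, Dune.
The greatest among these is Ash.

Ash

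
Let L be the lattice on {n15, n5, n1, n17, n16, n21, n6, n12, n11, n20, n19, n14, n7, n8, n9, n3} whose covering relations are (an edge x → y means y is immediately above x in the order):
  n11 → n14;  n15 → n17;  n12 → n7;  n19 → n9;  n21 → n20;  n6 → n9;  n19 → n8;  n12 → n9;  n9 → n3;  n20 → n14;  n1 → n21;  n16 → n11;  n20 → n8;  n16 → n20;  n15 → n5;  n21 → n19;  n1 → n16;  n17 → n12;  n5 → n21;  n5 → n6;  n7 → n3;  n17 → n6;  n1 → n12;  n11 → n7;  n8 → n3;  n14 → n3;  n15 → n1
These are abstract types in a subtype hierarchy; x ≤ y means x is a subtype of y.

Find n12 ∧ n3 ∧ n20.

n1

Common lower bounds of {n12, n3, n20}: n1, n15.
The greatest among these is n1.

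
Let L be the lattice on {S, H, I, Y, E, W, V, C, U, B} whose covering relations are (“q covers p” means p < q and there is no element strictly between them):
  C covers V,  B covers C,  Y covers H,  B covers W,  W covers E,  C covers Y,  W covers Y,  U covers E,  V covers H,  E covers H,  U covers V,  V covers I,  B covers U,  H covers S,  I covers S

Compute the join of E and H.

E

Common upper bounds of {E, H}: B, E, U, W.
The least among these is E.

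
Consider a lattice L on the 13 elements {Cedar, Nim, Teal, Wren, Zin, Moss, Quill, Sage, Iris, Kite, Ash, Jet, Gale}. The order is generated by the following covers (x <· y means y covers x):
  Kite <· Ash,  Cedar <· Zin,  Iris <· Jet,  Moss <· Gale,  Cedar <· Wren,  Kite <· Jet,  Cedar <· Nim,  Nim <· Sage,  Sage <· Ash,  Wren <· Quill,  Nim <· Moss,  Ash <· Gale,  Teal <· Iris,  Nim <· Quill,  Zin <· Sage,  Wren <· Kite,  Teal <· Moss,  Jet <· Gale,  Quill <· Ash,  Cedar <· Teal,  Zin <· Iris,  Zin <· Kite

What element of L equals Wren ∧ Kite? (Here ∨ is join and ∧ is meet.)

Wren

Wren ∧ Kite = Wren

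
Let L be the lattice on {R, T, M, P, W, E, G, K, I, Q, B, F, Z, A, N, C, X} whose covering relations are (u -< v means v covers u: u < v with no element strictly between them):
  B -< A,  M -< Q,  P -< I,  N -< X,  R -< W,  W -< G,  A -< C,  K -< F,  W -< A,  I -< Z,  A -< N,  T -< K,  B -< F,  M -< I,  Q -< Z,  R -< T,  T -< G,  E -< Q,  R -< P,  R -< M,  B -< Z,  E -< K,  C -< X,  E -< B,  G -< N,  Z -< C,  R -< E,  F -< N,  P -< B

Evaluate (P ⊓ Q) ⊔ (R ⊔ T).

P ∧ Q = R
R ∨ T = T
R ∨ T = T

T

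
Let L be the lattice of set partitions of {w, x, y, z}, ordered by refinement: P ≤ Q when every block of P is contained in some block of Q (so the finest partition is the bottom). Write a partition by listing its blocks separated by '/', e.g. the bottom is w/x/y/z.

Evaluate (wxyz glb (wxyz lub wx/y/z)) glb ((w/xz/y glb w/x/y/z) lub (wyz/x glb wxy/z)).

wxyz ∨ wx/y/z = wxyz
wxyz ∧ wxyz = wxyz
w/xz/y ∧ w/x/y/z = w/x/y/z
wyz/x ∧ wxy/z = wy/x/z
w/x/y/z ∨ wy/x/z = wy/x/z
wxyz ∧ wy/x/z = wy/x/z

wy/x/z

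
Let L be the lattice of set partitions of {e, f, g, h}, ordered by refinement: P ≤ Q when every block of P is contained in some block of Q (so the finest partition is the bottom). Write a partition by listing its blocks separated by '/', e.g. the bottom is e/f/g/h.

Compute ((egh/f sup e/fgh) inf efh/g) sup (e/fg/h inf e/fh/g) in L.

efh/g

egh/f ∨ e/fgh = efgh
efgh ∧ efh/g = efh/g
e/fg/h ∧ e/fh/g = e/f/g/h
efh/g ∨ e/f/g/h = efh/g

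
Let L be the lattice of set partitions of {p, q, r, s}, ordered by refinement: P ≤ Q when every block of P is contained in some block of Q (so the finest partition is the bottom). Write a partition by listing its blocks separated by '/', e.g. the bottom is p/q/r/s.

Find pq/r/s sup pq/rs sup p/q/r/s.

The join of pq/r/s, pq/rs, p/q/r/s merges any blocks that overlap across the partitions, giving pq/rs.

pq/rs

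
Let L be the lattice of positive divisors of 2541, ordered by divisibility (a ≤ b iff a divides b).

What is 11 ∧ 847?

11

Common lower bounds of {11, 847}: 1, 11.
The greatest among these is 11.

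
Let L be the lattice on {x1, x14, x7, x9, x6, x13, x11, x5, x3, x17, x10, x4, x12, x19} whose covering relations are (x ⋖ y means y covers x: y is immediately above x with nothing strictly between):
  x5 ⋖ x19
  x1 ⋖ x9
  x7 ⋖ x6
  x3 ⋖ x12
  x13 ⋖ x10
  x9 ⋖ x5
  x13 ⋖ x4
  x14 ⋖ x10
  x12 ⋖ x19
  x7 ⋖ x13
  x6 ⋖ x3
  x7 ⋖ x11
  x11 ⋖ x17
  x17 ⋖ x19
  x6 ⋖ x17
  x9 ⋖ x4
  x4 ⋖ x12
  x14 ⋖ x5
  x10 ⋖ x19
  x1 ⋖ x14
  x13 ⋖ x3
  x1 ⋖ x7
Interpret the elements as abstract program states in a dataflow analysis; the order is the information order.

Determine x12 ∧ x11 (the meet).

x7

Common lower bounds of {x12, x11}: x1, x7.
The greatest among these is x7.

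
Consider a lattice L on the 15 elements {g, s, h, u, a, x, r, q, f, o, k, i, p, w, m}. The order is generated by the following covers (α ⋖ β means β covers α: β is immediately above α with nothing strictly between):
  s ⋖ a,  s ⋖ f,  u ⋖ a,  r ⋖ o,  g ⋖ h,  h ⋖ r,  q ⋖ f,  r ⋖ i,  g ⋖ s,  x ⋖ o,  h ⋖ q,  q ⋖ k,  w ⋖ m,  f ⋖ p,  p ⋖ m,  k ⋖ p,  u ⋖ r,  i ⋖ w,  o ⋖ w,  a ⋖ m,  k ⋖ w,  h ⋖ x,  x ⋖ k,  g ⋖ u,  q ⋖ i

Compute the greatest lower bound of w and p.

k

Common lower bounds of {w, p}: g, h, k, q, x.
The greatest among these is k.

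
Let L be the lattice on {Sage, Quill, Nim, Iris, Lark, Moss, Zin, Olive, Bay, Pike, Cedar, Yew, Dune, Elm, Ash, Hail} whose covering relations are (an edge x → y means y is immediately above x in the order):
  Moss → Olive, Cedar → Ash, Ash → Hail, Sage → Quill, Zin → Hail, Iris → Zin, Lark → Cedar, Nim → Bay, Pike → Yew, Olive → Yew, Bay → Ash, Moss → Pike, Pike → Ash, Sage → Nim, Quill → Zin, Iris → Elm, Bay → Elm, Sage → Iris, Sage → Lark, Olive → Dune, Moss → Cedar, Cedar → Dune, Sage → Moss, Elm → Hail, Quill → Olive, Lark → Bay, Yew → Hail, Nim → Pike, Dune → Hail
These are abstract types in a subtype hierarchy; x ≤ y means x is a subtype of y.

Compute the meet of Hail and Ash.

Ash

Common lower bounds of {Hail, Ash}: Ash, Bay, Cedar, Lark, Moss, Nim, Pike, Sage.
The greatest among these is Ash.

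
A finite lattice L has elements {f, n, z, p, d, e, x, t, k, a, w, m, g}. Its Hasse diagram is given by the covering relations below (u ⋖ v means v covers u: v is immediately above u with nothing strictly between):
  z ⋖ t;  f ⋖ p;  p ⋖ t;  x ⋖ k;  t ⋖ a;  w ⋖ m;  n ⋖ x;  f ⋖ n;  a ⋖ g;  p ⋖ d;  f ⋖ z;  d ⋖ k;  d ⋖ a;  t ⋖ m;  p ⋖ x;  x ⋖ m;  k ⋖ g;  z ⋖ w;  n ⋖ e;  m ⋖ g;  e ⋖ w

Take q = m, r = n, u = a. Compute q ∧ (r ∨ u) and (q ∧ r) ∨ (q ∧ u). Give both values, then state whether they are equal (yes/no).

r ∨ u = g, so q ∧ (r ∨ u) = m ∧ g = m.
q ∧ r = n and q ∧ u = t, so (q ∧ r) ∨ (q ∧ u) = n ∨ t = m.
Equal: yes.

m; m; yes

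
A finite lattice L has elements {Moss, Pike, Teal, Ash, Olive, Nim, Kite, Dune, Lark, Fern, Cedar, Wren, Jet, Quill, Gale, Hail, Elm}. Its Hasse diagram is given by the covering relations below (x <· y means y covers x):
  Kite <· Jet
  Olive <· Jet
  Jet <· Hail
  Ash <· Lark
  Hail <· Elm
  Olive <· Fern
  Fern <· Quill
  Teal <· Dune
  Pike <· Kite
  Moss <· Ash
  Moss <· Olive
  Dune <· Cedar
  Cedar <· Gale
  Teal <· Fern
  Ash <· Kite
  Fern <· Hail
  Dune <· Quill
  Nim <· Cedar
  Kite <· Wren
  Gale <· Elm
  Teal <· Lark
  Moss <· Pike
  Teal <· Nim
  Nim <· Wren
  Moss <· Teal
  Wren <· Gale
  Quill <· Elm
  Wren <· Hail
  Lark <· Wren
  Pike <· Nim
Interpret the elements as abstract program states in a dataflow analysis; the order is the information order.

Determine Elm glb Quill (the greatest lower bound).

Common lower bounds of {Elm, Quill}: Dune, Fern, Moss, Olive, Quill, Teal.
The greatest among these is Quill.

Quill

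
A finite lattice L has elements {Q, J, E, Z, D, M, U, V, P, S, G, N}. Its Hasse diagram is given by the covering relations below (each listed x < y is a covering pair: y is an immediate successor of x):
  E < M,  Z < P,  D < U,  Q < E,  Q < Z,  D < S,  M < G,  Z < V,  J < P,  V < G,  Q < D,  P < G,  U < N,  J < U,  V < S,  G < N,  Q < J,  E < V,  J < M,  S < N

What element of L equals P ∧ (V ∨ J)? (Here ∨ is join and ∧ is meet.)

P

V ∨ J = G
P ∧ G = P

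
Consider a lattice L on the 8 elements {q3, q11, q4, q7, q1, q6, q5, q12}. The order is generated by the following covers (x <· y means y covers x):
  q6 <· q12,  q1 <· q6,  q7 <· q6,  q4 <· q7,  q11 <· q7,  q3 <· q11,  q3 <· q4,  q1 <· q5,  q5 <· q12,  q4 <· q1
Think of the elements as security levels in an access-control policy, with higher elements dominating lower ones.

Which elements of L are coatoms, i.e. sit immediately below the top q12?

The coatoms are exactly the elements covered by q12: q5, q6.

q5, q6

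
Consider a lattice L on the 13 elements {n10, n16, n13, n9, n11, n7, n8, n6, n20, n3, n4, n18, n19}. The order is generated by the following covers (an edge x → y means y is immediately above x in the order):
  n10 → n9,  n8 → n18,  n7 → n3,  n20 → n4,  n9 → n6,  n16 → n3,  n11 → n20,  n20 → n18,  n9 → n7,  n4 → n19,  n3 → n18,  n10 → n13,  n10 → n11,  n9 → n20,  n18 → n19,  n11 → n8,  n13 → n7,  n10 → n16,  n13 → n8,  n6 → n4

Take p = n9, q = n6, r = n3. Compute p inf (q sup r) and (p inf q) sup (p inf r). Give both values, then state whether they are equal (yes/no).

q sup r = n19, so p inf (q sup r) = n9 inf n19 = n9.
p inf q = n9 and p inf r = n9, so (p inf q) sup (p inf r) = n9 sup n9 = n9.
Equal: yes.

n9; n9; yes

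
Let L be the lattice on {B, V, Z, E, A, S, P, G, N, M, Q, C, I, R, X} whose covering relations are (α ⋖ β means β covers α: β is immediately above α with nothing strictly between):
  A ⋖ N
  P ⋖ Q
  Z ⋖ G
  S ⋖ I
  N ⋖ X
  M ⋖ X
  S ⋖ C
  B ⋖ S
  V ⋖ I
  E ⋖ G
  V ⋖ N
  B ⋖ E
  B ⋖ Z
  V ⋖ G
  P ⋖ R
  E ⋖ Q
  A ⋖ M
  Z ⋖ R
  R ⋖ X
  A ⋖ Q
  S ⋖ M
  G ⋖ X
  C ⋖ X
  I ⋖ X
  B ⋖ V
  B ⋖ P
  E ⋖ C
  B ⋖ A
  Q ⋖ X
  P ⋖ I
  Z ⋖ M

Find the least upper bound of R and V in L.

Common upper bounds of {R, V}: X.
The least among these is X.

X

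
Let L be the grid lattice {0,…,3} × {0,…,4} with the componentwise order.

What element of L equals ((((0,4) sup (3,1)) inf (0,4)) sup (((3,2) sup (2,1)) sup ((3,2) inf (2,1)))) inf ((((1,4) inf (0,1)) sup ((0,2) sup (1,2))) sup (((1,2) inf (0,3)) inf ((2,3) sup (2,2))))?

(0,4) ∨ (3,1) = (3,4)
(3,4) ∧ (0,4) = (0,4)
(3,2) ∨ (2,1) = (3,2)
(3,2) ∧ (2,1) = (2,1)
(3,2) ∨ (2,1) = (3,2)
(0,4) ∨ (3,2) = (3,4)
(1,4) ∧ (0,1) = (0,1)
(0,2) ∨ (1,2) = (1,2)
(0,1) ∨ (1,2) = (1,2)
(1,2) ∧ (0,3) = (0,2)
(2,3) ∨ (2,2) = (2,3)
(0,2) ∧ (2,3) = (0,2)
(1,2) ∨ (0,2) = (1,2)
(3,4) ∧ (1,2) = (1,2)

(1,2)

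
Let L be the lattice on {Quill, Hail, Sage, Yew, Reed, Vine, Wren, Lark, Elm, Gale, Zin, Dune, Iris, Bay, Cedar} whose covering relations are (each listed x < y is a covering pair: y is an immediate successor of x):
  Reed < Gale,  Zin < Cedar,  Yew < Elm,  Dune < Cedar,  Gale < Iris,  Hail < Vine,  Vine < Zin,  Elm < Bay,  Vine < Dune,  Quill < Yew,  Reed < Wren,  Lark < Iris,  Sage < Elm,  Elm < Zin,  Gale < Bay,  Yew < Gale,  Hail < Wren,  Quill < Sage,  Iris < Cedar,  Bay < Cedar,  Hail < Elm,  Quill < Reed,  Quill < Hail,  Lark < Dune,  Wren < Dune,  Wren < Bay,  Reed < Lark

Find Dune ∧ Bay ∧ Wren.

Common lower bounds of {Dune, Bay, Wren}: Hail, Quill, Reed, Wren.
The greatest among these is Wren.

Wren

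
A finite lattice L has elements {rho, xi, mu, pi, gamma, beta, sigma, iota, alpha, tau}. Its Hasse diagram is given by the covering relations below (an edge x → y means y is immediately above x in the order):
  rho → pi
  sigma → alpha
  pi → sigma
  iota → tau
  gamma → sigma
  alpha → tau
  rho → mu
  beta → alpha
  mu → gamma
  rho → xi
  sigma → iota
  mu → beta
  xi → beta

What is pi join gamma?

Common upper bounds of {pi, gamma}: alpha, iota, sigma, tau.
The least among these is sigma.

sigma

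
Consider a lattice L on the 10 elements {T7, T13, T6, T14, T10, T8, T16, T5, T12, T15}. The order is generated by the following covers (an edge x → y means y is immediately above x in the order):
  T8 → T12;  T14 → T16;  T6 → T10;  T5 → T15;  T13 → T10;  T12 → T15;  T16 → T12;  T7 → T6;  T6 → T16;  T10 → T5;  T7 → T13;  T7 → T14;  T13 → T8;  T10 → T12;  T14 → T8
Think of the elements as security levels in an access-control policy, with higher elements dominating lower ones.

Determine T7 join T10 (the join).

T10

Common upper bounds of {T7, T10}: T10, T12, T15, T5.
The least among these is T10.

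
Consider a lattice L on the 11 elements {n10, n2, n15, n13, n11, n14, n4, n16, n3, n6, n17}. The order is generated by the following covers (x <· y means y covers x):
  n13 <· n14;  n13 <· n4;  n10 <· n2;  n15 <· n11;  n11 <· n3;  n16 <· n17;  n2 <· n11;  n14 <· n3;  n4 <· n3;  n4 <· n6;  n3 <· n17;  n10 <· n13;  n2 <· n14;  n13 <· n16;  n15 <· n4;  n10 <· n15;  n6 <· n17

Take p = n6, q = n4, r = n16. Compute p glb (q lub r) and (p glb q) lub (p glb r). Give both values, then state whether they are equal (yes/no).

n6; n4; no

q lub r = n17, so p glb (q lub r) = n6 glb n17 = n6.
p glb q = n4 and p glb r = n13, so (p glb q) lub (p glb r) = n4 lub n13 = n4.
Equal: no.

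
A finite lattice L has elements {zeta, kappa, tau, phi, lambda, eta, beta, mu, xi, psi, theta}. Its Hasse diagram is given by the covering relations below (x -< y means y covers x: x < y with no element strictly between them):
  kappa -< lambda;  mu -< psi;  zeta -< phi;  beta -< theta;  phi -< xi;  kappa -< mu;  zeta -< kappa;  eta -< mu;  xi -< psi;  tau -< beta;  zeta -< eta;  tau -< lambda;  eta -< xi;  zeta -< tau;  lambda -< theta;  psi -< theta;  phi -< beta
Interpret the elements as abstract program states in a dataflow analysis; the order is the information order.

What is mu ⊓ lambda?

Common lower bounds of {mu, lambda}: kappa, zeta.
The greatest among these is kappa.

kappa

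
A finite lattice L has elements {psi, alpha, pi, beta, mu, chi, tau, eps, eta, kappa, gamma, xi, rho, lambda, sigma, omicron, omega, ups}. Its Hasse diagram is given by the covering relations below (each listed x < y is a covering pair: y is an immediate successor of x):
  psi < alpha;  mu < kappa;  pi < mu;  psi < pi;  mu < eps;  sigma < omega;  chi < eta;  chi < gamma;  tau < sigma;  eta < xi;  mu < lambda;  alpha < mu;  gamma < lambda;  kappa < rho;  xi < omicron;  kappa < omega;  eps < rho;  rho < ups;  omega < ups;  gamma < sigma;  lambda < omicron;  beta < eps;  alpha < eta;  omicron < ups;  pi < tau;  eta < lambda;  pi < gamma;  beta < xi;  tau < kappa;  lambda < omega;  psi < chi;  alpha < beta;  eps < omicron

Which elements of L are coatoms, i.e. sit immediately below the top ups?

omega, omicron, rho

The coatoms are exactly the elements covered by ups: omega, omicron, rho.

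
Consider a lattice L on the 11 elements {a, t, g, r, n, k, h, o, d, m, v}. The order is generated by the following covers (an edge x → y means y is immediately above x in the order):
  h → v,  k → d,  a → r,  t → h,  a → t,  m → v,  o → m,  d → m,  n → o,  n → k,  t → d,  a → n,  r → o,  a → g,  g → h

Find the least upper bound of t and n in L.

d

Common upper bounds of {t, n}: d, m, v.
The least among these is d.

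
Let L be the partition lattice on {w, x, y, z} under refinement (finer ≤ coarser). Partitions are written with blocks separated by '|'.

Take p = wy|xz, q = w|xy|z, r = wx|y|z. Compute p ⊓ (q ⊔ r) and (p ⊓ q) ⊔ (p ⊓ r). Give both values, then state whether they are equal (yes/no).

wy|x|z; w|x|y|z; no

q ⊔ r = wxy|z, so p ⊓ (q ⊔ r) = wy|xz ⊓ wxy|z = wy|x|z.
p ⊓ q = w|x|y|z and p ⊓ r = w|x|y|z, so (p ⊓ q) ⊔ (p ⊓ r) = w|x|y|z ⊔ w|x|y|z = w|x|y|z.
Equal: no.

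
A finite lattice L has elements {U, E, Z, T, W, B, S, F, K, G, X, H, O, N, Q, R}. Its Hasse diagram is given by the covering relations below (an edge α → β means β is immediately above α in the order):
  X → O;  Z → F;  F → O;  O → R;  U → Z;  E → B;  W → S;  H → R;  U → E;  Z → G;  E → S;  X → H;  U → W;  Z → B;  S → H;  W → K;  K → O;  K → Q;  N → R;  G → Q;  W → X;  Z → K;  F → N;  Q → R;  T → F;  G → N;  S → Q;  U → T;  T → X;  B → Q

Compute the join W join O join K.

Common upper bounds of {W, O, K}: O, R.
The least among these is O.

O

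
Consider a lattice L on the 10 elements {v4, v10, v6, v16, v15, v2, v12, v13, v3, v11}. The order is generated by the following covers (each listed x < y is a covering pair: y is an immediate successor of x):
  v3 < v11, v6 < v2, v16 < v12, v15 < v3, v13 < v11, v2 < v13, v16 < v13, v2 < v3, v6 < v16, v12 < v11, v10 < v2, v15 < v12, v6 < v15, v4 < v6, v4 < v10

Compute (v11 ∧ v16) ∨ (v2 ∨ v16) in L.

v13

v11 ∧ v16 = v16
v2 ∨ v16 = v13
v16 ∨ v13 = v13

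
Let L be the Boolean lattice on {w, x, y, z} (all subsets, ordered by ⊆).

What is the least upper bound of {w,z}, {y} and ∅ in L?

Under ⊆, join is union: {w,z} ∪ {y} ∪ ∅ = {w,y,z}.

{w,y,z}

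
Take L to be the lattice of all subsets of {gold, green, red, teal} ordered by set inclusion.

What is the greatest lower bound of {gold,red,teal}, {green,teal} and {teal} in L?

Under ⊆, meet is intersection: {gold,red,teal} ∩ {green,teal} ∩ {teal} = {teal}.

{teal}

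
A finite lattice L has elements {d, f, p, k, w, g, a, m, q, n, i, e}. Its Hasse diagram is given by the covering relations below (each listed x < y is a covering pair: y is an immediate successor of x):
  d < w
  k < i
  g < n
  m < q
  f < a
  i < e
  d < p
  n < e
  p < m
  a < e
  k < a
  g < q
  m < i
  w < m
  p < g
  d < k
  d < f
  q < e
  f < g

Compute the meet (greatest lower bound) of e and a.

Common lower bounds of {e, a}: a, d, f, k.
The greatest among these is a.

a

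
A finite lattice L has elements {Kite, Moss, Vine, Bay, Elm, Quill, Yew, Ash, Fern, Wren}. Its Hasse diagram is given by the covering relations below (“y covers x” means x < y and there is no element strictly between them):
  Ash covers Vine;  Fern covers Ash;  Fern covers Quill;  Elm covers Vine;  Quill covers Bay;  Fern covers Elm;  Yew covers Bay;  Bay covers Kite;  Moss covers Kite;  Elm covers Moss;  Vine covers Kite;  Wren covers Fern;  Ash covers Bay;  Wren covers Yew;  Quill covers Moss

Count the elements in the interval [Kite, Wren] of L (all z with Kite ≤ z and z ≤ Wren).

The interval [Kite, Wren] = {Ash, Bay, Elm, Fern, Kite, Moss, Quill, Vine, Wren, Yew}, which has 10 elements.

10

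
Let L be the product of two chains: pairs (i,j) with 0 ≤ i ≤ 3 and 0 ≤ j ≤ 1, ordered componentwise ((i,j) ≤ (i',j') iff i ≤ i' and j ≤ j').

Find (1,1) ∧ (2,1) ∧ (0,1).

In a product of chains, the meet is componentwise min, giving (0,1).

(0,1)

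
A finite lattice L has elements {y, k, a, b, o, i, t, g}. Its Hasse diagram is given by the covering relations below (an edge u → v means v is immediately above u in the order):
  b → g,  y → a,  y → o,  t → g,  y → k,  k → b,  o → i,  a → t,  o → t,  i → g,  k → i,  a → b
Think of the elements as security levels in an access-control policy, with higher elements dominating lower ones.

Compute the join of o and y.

Common upper bounds of {o, y}: g, i, o, t.
The least among these is o.

o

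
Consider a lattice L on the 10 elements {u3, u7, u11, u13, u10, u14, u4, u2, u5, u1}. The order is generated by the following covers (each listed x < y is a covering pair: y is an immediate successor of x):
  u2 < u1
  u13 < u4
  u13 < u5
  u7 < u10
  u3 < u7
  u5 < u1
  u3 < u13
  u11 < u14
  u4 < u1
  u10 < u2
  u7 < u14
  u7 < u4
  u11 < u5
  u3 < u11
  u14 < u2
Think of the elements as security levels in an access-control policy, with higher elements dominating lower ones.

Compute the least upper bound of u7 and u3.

u7

Common upper bounds of {u7, u3}: u1, u10, u14, u2, u4, u7.
The least among these is u7.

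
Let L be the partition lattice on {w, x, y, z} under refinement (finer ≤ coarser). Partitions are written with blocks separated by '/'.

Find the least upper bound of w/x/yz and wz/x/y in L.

wyz/x

The join of w/x/yz and wz/x/y merges any blocks that overlap across the partitions, giving wyz/x.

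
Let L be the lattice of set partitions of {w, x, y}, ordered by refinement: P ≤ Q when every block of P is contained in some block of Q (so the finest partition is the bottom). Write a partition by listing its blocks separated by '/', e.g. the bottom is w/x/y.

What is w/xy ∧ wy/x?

w/x/y

The meet (common refinement) of w/xy and wy/x intersects blocks pairwise, giving w/x/y.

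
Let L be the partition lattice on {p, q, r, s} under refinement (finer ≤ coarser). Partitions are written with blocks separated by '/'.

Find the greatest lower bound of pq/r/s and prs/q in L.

Common lower bounds of {pq/r/s, prs/q}: p/q/r/s.
The greatest among these is p/q/r/s.

p/q/r/s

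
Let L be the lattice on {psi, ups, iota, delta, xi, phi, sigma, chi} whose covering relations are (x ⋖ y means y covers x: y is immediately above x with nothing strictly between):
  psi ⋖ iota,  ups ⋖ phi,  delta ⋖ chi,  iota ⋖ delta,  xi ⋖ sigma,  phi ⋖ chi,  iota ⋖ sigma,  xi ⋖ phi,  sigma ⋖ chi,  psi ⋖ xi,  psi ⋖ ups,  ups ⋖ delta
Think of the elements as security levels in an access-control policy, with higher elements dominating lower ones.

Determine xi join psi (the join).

xi

Common upper bounds of {xi, psi}: chi, phi, sigma, xi.
The least among these is xi.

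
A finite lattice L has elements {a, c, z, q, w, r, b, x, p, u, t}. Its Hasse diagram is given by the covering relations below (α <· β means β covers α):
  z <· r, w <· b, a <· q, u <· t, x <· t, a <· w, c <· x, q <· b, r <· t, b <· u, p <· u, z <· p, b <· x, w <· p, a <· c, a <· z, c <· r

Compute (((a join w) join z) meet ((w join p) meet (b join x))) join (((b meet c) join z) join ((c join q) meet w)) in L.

p

a ∨ w = w
w ∨ z = p
w ∨ p = p
b ∨ x = x
p ∧ x = w
p ∧ w = w
b ∧ c = a
a ∨ z = z
c ∨ q = x
x ∧ w = w
z ∨ w = p
w ∨ p = p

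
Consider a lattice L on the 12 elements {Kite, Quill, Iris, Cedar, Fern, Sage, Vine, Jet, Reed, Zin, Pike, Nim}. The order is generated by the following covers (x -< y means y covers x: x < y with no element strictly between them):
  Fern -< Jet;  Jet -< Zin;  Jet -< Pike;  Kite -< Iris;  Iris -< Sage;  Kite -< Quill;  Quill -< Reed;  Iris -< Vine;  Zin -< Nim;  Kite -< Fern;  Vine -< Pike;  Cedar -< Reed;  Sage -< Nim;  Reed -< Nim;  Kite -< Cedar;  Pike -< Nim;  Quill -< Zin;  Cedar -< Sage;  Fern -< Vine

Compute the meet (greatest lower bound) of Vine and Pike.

Common lower bounds of {Vine, Pike}: Fern, Iris, Kite, Vine.
The greatest among these is Vine.

Vine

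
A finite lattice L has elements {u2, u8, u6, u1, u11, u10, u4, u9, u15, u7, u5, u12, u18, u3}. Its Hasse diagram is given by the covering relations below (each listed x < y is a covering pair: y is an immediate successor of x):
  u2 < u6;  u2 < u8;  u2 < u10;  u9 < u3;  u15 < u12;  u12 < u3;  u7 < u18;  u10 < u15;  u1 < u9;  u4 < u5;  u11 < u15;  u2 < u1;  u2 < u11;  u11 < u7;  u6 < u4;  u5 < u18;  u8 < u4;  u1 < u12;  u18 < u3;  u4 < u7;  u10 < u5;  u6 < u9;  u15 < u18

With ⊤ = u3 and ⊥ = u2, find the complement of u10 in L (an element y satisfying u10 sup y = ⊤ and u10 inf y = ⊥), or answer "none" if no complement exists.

u9

Need y with u10 ∨ y = u3 and u10 ∧ y = u2.
Checking each element gives: u9.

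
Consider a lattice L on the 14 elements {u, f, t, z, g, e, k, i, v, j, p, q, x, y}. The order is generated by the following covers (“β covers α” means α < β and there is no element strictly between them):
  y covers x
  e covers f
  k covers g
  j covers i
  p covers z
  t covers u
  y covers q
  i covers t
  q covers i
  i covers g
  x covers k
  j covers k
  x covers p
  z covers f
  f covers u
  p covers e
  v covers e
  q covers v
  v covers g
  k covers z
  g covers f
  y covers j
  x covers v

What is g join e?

v

Common upper bounds of {g, e}: q, v, x, y.
The least among these is v.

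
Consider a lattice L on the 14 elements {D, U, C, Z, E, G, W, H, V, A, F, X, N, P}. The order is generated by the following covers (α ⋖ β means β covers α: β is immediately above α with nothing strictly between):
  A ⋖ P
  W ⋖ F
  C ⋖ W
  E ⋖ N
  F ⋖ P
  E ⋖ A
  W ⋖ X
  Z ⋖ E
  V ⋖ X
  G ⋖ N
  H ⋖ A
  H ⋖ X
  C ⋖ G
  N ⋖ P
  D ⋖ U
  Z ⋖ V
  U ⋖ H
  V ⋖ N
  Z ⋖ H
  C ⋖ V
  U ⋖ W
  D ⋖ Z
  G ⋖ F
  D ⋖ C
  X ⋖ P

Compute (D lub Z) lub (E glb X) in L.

D ∨ Z = Z
E ∧ X = Z
Z ∨ Z = Z

Z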